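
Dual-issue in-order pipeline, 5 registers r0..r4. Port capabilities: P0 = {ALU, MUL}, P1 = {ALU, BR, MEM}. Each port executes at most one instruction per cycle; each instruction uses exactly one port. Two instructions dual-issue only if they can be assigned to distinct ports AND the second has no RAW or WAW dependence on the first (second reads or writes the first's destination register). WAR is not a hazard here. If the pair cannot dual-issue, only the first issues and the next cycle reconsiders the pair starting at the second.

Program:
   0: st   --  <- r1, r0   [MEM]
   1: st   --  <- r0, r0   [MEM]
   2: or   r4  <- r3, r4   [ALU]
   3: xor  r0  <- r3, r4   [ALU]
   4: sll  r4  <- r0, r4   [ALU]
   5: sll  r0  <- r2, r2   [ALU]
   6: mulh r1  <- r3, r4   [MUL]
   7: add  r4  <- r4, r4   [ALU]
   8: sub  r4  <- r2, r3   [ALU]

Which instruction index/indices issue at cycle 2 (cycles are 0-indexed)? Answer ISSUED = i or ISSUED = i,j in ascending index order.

#0 head=0: st.MEM i0 no-port MEM/MEM
#1 head=1: st.MEM or.ALU i1,i2 pair
#2 head=3: xor.ALU i3 RAW r0
#3 head=4: sll.ALU sll.ALU i4,i5 pair
#4 head=6: mulh.MUL add.ALU i6,i7 pair
#5 head=8: sub.ALU i8 tail

ISSUED = 3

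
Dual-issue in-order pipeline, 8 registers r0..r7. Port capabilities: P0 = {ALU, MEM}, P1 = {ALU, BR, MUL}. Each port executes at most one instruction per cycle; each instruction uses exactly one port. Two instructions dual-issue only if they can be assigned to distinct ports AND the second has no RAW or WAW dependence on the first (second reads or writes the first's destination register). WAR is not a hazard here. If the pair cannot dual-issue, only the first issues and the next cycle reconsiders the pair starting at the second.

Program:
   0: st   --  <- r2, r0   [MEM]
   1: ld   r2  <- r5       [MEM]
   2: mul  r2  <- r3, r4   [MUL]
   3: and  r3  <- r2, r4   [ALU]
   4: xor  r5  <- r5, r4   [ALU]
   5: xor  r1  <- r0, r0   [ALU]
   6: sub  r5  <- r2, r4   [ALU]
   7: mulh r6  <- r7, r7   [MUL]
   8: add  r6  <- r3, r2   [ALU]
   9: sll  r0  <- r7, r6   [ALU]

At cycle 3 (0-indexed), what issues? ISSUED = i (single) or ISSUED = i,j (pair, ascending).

c0: i0 st.MEM  no-port MEM/MEM
c1: i1 ld.MEM  WAW r2
c2: i2 mul.MUL  RAW r2
c3: i3+i4 and.ALU/xor.ALU  dual
c4: i5+i6 xor.ALU/sub.ALU  dual
c5: i7 mulh.MUL  WAW r6
c6: i8 add.ALU  RAW r6
c7: i9 sll.ALU  tail

ISSUED = 3,4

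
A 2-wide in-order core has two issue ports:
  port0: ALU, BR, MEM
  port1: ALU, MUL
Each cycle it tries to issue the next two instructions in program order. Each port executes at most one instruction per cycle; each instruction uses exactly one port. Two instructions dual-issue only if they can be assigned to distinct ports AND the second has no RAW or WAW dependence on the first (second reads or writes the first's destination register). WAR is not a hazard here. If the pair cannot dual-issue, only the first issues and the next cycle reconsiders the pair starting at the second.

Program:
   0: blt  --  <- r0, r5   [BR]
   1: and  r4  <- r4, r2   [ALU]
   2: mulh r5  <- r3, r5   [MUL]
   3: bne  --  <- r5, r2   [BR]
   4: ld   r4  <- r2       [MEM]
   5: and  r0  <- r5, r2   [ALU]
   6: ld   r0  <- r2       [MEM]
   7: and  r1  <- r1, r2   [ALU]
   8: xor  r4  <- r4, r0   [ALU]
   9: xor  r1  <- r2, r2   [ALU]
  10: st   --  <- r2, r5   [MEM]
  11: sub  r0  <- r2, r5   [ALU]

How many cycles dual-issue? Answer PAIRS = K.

PAIRS = 5

  cy0 -> i0,i1 (blt+and) pair
  cy1 -> i2 (mulh) RAW r5
  cy2 -> i3 (bne) no-port BR/MEM
  cy3 -> i4,i5 (ld+and) pair
  cy4 -> i6,i7 (ld+and) pair
  cy5 -> i8,i9 (xor+xor) pair
  cy6 -> i10,i11 (st+sub) pair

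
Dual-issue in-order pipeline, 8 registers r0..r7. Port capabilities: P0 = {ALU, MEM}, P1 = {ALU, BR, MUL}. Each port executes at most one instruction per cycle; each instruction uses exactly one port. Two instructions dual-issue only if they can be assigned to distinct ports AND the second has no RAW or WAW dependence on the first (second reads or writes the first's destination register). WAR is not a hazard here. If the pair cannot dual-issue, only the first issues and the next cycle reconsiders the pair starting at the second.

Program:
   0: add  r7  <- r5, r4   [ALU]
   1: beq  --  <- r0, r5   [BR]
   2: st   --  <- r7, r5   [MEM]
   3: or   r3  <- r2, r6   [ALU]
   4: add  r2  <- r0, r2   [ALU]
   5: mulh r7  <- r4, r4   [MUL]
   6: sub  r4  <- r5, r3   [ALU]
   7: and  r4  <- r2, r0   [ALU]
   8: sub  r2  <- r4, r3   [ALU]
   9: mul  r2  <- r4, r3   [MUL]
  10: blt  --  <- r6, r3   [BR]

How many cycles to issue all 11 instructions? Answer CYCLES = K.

CYCLES = 8

[0] i0,i1  add.ALU+beq.BR  -- dual
[1] i2,i3  st.MEM+or.ALU  -- dual
[2] i4,i5  add.ALU+mulh.MUL  -- dual
[3] i6  sub.ALU  -- WAW r4
[4] i7  and.ALU  -- RAW r4
[5] i8  sub.ALU  -- WAW r2
[6] i9  mul.MUL  -- no-port MUL/BR
[7] i10  blt.BR  -- tail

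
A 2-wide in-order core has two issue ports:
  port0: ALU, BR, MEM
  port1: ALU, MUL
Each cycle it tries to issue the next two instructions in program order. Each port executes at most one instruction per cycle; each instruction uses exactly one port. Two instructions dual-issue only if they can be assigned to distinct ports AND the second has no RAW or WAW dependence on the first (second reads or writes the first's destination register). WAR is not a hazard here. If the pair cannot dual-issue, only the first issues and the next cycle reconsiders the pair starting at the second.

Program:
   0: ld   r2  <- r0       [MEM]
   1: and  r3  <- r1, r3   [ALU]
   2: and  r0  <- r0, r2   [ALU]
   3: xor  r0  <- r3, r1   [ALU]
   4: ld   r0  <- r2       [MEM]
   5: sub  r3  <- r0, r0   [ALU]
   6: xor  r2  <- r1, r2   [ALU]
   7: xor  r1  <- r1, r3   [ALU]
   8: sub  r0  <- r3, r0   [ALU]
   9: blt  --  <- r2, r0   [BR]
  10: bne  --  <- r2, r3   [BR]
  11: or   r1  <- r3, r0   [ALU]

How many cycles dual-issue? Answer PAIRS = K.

PAIRS = 4

c0: i0+i1 ld.MEM;and.ALU  pair
c1: i2 and.ALU  WAW r0
c2: i3 xor.ALU  WAW r0
c3: i4 ld.MEM  RAW r0
c4: i5+i6 sub.ALU;xor.ALU  pair
c5: i7+i8 xor.ALU;sub.ALU  pair
c6: i9 blt.BR  no-port BR/BR
c7: i10+i11 bne.BR;or.ALU  pair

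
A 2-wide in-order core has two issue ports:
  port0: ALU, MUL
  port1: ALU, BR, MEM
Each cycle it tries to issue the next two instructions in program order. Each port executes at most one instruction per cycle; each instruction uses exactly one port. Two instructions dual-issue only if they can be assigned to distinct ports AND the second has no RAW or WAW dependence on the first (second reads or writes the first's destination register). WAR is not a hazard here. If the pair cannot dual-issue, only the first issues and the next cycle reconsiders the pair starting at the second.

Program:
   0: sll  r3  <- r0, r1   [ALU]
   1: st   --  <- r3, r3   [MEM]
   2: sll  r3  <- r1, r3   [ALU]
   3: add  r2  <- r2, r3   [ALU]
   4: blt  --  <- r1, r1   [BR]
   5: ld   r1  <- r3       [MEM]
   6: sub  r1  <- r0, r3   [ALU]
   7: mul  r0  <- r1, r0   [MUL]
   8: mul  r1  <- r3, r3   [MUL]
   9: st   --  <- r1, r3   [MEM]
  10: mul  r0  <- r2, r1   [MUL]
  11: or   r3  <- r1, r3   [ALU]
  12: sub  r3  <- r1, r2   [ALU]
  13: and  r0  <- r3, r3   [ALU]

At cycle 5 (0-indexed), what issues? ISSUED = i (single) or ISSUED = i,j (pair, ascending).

c0: i0 sll  RAW r3
c1: i1+i2 st/sll  2-wide
c2: i3+i4 add/blt  2-wide
c3: i5 ld  WAW r1
c4: i6 sub  RAW r1
c5: i7 mul  no-port MUL/MUL
c6: i8 mul  RAW r1
c7: i9+i10 st/mul  2-wide
c8: i11 or  WAW r3
c9: i12 sub  RAW r3
c10: i13 and  tail

ISSUED = 7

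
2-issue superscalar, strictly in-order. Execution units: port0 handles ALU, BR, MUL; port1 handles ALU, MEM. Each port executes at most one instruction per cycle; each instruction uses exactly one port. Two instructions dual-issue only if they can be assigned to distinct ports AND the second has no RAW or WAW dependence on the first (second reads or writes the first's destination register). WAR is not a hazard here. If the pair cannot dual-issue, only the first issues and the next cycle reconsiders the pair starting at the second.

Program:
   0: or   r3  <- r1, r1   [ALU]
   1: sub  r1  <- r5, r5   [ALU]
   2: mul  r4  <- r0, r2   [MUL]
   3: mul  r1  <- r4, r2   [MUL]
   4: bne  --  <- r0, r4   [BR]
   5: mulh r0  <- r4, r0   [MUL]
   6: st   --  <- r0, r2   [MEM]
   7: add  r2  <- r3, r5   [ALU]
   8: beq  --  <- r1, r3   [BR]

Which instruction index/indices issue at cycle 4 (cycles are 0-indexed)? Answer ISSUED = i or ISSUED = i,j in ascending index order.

[0] i0,i1  or sub  -- 2-wide
[1] i2  mul  -- no-port MUL/MUL
[2] i3  mul  -- no-port MUL/BR
[3] i4  bne  -- no-port BR/MUL
[4] i5  mulh  -- RAW r0
[5] i6,i7  st add  -- 2-wide
[6] i8  beq  -- tail

ISSUED = 5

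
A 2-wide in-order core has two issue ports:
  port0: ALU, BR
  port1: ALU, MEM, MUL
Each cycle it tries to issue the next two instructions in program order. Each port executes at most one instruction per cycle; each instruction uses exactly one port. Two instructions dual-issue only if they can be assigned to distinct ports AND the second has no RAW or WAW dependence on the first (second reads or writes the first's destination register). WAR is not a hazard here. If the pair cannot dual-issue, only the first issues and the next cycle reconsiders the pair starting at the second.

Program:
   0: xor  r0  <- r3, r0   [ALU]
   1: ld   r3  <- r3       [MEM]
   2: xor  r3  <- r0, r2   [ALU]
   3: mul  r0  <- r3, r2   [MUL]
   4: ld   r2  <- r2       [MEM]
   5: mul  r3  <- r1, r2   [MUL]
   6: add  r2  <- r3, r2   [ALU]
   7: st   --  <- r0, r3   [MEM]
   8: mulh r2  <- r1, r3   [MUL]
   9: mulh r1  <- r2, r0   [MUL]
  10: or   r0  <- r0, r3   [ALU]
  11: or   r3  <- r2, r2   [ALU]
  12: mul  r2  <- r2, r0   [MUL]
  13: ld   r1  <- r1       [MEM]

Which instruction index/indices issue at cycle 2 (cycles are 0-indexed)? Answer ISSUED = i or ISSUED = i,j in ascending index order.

ISSUED = 3

  cy0 -> i0+i1 (xor.ALU ld.MEM) 2-wide
  cy1 -> i2 (xor.ALU) RAW r3
  cy2 -> i3 (mul.MUL) no-port MUL/MEM
  cy3 -> i4 (ld.MEM) no-port MEM/MUL
  cy4 -> i5 (mul.MUL) RAW r3
  cy5 -> i6+i7 (add.ALU st.MEM) 2-wide
  cy6 -> i8 (mulh.MUL) no-port MUL/MUL
  cy7 -> i9+i10 (mulh.MUL or.ALU) 2-wide
  cy8 -> i11+i12 (or.ALU mul.MUL) 2-wide
  cy9 -> i13 (ld.MEM) tail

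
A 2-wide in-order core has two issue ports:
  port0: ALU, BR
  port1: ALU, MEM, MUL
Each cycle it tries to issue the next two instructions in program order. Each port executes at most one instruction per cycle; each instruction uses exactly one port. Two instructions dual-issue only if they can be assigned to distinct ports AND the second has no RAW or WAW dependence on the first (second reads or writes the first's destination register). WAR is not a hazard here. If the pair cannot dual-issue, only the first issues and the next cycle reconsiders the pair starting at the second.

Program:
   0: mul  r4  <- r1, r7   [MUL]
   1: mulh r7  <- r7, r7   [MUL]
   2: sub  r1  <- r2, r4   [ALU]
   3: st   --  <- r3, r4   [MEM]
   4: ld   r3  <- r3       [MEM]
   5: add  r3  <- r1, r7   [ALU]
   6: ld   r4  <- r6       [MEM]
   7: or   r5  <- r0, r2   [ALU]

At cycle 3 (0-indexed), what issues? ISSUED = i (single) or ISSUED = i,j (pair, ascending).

0. mul.MUL @i0  | no-port MUL/MUL
1. mulh.MUL sub.ALU @i1/i2  | pair
2. st.MEM @i3  | no-port MEM/MEM
3. ld.MEM @i4  | WAW r3
4. add.ALU ld.MEM @i5/i6  | pair
5. or.ALU @i7  | tail

ISSUED = 4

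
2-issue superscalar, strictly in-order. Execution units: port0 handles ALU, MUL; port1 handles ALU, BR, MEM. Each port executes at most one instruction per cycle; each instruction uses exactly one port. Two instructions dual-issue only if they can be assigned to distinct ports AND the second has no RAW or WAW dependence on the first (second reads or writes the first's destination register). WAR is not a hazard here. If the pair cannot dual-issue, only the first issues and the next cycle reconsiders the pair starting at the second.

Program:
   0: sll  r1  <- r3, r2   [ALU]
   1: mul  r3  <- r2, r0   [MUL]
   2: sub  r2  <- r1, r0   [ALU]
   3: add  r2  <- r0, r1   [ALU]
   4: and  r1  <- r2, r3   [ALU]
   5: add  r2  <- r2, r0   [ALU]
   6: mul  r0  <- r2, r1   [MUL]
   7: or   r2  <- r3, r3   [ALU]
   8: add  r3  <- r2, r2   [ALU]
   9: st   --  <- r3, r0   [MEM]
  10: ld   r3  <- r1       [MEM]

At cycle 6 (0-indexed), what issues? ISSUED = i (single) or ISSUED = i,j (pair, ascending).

ISSUED = 9

#0 head=0: sll mul i0/i1 dual
#1 head=2: sub i2 WAW r2
#2 head=3: add i3 RAW r2
#3 head=4: and add i4/i5 dual
#4 head=6: mul or i6/i7 dual
#5 head=8: add i8 RAW r3
#6 head=9: st i9 no-port MEM/MEM
#7 head=10: ld i10 tail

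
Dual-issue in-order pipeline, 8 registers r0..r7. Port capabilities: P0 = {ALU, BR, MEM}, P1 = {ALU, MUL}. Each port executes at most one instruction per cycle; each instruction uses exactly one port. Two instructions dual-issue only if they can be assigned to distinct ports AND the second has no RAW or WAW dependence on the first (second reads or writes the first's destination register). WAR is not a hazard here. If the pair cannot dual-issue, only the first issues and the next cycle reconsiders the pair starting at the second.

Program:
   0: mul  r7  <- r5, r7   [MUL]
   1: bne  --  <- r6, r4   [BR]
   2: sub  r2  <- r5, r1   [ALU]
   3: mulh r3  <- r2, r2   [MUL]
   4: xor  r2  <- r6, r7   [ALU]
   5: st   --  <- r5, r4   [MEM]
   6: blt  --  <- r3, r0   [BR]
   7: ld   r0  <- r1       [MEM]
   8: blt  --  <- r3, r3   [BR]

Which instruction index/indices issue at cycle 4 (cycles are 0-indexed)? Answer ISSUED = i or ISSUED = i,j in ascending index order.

ISSUED = 6

  cy0 -> i0+i1 (mul;bne) dual
  cy1 -> i2 (sub) RAW r2
  cy2 -> i3+i4 (mulh;xor) dual
  cy3 -> i5 (st) no-port MEM/BR
  cy4 -> i6 (blt) no-port BR/MEM
  cy5 -> i7 (ld) no-port MEM/BR
  cy6 -> i8 (blt) tail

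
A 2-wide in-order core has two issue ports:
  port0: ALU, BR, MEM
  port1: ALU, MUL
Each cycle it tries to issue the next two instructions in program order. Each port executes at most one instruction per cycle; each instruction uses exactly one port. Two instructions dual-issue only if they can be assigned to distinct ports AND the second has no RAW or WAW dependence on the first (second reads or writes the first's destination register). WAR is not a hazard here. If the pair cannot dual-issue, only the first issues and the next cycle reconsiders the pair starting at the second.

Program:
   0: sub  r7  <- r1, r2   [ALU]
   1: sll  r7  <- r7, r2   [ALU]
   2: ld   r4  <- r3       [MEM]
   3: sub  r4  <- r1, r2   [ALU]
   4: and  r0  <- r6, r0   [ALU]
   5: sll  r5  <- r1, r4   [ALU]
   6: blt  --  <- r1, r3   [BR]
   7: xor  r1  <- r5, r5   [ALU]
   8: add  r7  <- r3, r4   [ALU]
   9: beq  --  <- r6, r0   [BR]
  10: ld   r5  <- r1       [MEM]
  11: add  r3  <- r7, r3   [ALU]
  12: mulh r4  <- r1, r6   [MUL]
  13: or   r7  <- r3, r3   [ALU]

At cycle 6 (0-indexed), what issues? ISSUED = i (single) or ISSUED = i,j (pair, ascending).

#0 head=0: sub i0 RAW+WAW r7
#1 head=1: sll ld i1&i2 2-wide
#2 head=3: sub and i3&i4 2-wide
#3 head=5: sll blt i5&i6 2-wide
#4 head=7: xor add i7&i8 2-wide
#5 head=9: beq i9 no-port BR/MEM
#6 head=10: ld add i10&i11 2-wide
#7 head=12: mulh or i12&i13 2-wide

ISSUED = 10,11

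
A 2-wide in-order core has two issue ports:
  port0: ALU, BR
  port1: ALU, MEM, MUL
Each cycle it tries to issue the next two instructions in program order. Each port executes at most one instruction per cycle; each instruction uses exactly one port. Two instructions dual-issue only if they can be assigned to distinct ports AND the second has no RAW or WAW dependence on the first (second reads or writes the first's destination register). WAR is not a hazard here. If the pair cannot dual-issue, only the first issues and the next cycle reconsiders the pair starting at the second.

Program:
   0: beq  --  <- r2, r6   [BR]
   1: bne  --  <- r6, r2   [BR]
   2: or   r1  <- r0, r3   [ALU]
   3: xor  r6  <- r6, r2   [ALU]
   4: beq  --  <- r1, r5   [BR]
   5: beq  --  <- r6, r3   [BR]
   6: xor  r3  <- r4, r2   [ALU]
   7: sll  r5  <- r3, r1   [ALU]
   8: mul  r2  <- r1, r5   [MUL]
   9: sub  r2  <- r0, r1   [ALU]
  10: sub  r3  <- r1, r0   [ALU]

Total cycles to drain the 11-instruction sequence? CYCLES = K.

c0: i0 beq  no-port BR/BR
c1: i1,i2 bne;or  pair
c2: i3,i4 xor;beq  pair
c3: i5,i6 beq;xor  pair
c4: i7 sll  RAW r5
c5: i8 mul  WAW r2
c6: i9,i10 sub;sub  pair

CYCLES = 7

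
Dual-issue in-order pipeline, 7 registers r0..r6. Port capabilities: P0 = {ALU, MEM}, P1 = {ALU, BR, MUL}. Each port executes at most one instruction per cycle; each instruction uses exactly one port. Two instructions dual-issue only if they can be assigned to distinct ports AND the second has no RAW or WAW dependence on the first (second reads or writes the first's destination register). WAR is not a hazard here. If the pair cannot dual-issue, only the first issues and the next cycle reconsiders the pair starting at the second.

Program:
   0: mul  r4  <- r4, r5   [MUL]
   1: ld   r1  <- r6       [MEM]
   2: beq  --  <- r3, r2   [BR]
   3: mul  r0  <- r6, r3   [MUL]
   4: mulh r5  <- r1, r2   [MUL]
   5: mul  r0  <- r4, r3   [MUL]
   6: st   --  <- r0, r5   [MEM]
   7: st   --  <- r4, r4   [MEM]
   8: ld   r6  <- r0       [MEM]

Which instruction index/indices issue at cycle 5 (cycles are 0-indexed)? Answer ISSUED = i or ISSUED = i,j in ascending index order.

#0 head=0: mul ld i0+i1 pair
#1 head=2: beq i2 no-port BR/MUL
#2 head=3: mul i3 no-port MUL/MUL
#3 head=4: mulh i4 no-port MUL/MUL
#4 head=5: mul i5 RAW r0
#5 head=6: st i6 no-port MEM/MEM
#6 head=7: st i7 no-port MEM/MEM
#7 head=8: ld i8 tail

ISSUED = 6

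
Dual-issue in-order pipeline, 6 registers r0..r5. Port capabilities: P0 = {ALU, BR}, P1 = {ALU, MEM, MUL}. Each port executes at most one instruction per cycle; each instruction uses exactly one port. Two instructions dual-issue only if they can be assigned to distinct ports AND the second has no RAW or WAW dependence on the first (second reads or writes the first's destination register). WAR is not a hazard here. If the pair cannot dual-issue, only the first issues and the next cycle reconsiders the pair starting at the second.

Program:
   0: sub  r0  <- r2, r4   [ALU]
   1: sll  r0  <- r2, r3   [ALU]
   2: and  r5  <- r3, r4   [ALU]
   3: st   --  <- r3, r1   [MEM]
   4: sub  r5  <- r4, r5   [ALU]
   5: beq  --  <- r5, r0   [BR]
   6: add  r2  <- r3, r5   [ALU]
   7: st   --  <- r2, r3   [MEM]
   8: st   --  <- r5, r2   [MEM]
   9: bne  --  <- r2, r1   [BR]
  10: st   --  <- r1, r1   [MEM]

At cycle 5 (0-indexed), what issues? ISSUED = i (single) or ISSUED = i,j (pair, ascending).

ISSUED = 8,9

c0: i0 sub  WAW r0
c1: i1+i2 sll and  pair
c2: i3+i4 st sub  pair
c3: i5+i6 beq add  pair
c4: i7 st  no-port MEM/MEM
c5: i8+i9 st bne  pair
c6: i10 st  tail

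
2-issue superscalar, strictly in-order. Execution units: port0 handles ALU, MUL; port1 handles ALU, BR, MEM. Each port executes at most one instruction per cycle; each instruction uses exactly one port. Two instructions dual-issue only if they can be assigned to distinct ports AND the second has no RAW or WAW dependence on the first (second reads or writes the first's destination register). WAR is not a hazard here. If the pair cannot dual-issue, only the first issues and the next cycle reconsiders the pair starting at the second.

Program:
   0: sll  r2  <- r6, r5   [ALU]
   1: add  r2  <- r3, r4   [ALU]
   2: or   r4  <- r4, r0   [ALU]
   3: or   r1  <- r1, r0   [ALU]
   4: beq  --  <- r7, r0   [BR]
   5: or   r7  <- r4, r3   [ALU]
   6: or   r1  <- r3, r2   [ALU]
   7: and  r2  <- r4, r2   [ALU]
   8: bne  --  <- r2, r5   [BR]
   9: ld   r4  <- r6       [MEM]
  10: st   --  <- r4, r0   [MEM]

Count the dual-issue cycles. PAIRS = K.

  cy0 -> i0 (sll.ALU) WAW r2
  cy1 -> i1+i2 (add.ALU+or.ALU) pair
  cy2 -> i3+i4 (or.ALU+beq.BR) pair
  cy3 -> i5+i6 (or.ALU+or.ALU) pair
  cy4 -> i7 (and.ALU) RAW r2
  cy5 -> i8 (bne.BR) no-port BR/MEM
  cy6 -> i9 (ld.MEM) no-port MEM/MEM
  cy7 -> i10 (st.MEM) tail

PAIRS = 3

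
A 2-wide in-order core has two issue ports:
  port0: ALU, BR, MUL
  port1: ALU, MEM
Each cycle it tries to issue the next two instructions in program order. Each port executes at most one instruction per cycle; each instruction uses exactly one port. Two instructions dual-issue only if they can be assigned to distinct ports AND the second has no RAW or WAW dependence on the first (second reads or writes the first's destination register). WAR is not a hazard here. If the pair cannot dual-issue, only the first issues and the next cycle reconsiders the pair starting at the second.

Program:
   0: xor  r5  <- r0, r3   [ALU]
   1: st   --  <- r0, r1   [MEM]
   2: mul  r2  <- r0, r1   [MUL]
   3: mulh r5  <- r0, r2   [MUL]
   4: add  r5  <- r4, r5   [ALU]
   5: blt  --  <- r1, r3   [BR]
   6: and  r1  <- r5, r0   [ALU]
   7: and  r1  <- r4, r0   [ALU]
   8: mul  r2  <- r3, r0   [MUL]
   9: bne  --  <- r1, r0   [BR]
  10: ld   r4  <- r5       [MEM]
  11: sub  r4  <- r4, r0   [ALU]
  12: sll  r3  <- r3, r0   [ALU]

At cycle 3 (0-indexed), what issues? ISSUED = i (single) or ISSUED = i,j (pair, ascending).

#0 head=0: xor.ALU st.MEM i0+i1 dual
#1 head=2: mul.MUL i2 no-port MUL/MUL
#2 head=3: mulh.MUL i3 RAW+WAW r5
#3 head=4: add.ALU blt.BR i4+i5 dual
#4 head=6: and.ALU i6 WAW r1
#5 head=7: and.ALU mul.MUL i7+i8 dual
#6 head=9: bne.BR ld.MEM i9+i10 dual
#7 head=11: sub.ALU sll.ALU i11+i12 dual

ISSUED = 4,5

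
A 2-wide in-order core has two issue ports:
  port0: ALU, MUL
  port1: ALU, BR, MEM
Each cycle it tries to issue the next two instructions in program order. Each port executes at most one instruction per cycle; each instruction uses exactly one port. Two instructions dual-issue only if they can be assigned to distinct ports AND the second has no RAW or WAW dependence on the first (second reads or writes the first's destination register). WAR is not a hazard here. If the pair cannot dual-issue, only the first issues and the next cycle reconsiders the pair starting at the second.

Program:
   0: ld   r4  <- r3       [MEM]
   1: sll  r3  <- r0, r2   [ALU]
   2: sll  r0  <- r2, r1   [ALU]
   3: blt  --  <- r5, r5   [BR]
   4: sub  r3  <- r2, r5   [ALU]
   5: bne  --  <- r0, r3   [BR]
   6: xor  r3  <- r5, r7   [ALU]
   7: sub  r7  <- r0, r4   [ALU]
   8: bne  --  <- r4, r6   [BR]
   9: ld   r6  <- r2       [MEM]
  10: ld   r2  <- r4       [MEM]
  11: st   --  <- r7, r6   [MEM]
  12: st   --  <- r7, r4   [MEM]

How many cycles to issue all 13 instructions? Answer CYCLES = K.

[0] i0&i1  ld.MEM sll.ALU  -- 2-wide
[1] i2&i3  sll.ALU blt.BR  -- 2-wide
[2] i4  sub.ALU  -- RAW r3
[3] i5&i6  bne.BR xor.ALU  -- 2-wide
[4] i7&i8  sub.ALU bne.BR  -- 2-wide
[5] i9  ld.MEM  -- no-port MEM/MEM
[6] i10  ld.MEM  -- no-port MEM/MEM
[7] i11  st.MEM  -- no-port MEM/MEM
[8] i12  st.MEM  -- tail

CYCLES = 9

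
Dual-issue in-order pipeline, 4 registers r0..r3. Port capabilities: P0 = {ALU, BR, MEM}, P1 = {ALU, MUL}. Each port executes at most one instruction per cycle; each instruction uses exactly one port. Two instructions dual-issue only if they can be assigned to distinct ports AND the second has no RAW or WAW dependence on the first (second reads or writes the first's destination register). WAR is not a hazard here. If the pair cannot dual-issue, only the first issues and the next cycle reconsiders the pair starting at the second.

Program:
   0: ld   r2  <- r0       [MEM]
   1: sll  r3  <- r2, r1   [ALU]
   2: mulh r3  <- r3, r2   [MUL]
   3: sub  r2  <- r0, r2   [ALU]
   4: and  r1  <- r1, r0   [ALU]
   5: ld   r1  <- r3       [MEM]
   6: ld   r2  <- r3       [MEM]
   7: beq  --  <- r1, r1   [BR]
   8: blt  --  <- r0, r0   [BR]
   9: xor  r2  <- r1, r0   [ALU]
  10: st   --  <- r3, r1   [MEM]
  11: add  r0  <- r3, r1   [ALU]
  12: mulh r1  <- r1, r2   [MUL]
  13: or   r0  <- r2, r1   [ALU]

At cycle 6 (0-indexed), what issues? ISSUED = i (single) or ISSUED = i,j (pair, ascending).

[0] i0  ld  -- RAW r2
[1] i1  sll  -- RAW+WAW r3
[2] i2,i3  mulh/sub  -- 2-wide
[3] i4  and  -- WAW r1
[4] i5  ld  -- no-port MEM/MEM
[5] i6  ld  -- no-port MEM/BR
[6] i7  beq  -- no-port BR/BR
[7] i8,i9  blt/xor  -- 2-wide
[8] i10,i11  st/add  -- 2-wide
[9] i12  mulh  -- RAW r1
[10] i13  or  -- tail

ISSUED = 7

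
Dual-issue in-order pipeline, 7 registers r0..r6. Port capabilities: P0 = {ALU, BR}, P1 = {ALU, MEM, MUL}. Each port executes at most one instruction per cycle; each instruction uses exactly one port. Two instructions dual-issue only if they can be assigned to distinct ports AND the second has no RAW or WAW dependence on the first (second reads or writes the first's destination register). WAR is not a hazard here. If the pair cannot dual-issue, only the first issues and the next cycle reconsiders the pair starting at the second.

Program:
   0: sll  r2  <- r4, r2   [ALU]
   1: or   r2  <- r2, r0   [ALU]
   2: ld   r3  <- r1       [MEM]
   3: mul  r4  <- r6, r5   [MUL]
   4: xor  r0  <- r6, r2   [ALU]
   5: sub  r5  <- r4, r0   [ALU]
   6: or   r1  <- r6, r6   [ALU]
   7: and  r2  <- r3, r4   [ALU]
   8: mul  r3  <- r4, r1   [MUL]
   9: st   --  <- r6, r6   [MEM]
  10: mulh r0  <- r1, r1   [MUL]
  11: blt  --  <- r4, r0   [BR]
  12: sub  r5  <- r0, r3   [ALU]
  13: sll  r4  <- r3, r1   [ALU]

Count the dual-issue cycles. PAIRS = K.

  cy0 -> i0 (sll.ALU) RAW+WAW r2
  cy1 -> i1,i2 (or.ALU ld.MEM) 2-wide
  cy2 -> i3,i4 (mul.MUL xor.ALU) 2-wide
  cy3 -> i5,i6 (sub.ALU or.ALU) 2-wide
  cy4 -> i7,i8 (and.ALU mul.MUL) 2-wide
  cy5 -> i9 (st.MEM) no-port MEM/MUL
  cy6 -> i10 (mulh.MUL) RAW r0
  cy7 -> i11,i12 (blt.BR sub.ALU) 2-wide
  cy8 -> i13 (sll.ALU) tail

PAIRS = 5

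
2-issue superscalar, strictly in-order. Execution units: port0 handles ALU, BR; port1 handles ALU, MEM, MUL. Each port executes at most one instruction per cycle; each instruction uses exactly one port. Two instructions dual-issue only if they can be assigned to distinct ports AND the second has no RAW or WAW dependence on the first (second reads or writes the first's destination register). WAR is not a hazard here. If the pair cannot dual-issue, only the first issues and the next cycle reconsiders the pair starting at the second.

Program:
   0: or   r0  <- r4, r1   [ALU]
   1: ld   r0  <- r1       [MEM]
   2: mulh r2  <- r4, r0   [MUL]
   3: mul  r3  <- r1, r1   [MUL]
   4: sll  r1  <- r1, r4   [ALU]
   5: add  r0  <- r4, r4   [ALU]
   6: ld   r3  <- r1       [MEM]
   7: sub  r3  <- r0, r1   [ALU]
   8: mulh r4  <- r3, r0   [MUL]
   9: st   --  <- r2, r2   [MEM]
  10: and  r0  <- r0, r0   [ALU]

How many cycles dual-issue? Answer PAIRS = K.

PAIRS = 3

0. or @i0  | WAW r0
1. ld @i1  | no-port MEM/MUL
2. mulh @i2  | no-port MUL/MUL
3. mul+sll @i3,i4  | 2-wide
4. add+ld @i5,i6  | 2-wide
5. sub @i7  | RAW r3
6. mulh @i8  | no-port MUL/MEM
7. st+and @i9,i10  | 2-wide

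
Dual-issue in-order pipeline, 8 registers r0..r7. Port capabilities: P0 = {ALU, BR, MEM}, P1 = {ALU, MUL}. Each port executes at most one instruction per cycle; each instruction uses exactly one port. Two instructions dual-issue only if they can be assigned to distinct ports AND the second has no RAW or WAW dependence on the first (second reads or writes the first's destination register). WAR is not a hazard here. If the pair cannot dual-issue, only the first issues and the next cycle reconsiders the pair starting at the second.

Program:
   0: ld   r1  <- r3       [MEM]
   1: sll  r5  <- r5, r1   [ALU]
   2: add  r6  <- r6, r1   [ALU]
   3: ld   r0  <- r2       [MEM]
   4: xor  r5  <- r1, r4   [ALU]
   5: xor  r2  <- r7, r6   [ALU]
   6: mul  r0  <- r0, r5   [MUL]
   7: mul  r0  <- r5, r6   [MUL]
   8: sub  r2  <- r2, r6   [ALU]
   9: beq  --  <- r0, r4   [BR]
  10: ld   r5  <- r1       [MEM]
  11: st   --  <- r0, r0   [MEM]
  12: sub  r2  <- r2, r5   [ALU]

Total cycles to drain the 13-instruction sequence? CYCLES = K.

  cy0 -> i0 (ld) RAW r1
  cy1 -> i1,i2 (sll add) pair
  cy2 -> i3,i4 (ld xor) pair
  cy3 -> i5,i6 (xor mul) pair
  cy4 -> i7,i8 (mul sub) pair
  cy5 -> i9 (beq) no-port BR/MEM
  cy6 -> i10 (ld) no-port MEM/MEM
  cy7 -> i11,i12 (st sub) pair

CYCLES = 8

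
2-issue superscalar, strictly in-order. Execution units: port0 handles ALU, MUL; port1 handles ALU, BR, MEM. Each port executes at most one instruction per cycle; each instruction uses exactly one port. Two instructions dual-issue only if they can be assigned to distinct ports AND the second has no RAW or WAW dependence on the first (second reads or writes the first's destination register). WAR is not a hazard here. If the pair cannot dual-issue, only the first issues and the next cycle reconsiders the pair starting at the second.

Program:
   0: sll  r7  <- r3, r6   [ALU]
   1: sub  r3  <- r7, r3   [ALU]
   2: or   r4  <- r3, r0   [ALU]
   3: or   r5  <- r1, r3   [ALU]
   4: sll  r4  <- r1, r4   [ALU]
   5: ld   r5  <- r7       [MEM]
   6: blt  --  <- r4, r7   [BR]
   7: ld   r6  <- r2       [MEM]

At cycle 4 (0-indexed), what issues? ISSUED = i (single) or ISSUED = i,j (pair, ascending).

ISSUED = 6

[0] i0  sll.ALU  -- RAW r7
[1] i1  sub.ALU  -- RAW r3
[2] i2/i3  or.ALU or.ALU  -- 2-wide
[3] i4/i5  sll.ALU ld.MEM  -- 2-wide
[4] i6  blt.BR  -- no-port BR/MEM
[5] i7  ld.MEM  -- tail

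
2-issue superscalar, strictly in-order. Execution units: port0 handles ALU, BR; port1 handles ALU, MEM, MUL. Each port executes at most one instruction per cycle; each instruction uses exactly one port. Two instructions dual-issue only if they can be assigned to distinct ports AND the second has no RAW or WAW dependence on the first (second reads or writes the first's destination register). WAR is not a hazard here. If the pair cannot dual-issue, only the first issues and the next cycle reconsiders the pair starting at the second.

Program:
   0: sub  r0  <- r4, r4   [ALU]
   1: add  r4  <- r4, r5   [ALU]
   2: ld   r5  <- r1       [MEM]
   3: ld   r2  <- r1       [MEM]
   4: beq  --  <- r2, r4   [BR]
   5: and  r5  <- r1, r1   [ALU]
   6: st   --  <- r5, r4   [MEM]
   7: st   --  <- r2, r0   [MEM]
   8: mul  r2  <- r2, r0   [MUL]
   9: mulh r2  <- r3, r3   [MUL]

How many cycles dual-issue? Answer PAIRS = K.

c0: i0,i1 sub.ALU/add.ALU  dual
c1: i2 ld.MEM  no-port MEM/MEM
c2: i3 ld.MEM  RAW r2
c3: i4,i5 beq.BR/and.ALU  dual
c4: i6 st.MEM  no-port MEM/MEM
c5: i7 st.MEM  no-port MEM/MUL
c6: i8 mul.MUL  no-port MUL/MUL
c7: i9 mulh.MUL  tail

PAIRS = 2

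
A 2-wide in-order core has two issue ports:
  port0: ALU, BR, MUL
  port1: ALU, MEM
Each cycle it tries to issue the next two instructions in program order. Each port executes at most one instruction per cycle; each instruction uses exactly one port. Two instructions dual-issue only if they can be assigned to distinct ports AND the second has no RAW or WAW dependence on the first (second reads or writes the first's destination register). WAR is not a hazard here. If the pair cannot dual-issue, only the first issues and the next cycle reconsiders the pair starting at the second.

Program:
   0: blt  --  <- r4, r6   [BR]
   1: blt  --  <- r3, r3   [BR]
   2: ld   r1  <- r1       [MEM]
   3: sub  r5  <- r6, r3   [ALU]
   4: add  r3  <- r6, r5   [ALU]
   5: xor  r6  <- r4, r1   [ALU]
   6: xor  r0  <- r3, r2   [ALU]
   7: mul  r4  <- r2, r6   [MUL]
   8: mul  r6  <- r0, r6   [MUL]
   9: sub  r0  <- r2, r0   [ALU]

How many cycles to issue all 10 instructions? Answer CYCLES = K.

CYCLES = 6

c0: i0 blt.BR  no-port BR/BR
c1: i1+i2 blt.BR ld.MEM  2-wide
c2: i3 sub.ALU  RAW r5
c3: i4+i5 add.ALU xor.ALU  2-wide
c4: i6+i7 xor.ALU mul.MUL  2-wide
c5: i8+i9 mul.MUL sub.ALU  2-wide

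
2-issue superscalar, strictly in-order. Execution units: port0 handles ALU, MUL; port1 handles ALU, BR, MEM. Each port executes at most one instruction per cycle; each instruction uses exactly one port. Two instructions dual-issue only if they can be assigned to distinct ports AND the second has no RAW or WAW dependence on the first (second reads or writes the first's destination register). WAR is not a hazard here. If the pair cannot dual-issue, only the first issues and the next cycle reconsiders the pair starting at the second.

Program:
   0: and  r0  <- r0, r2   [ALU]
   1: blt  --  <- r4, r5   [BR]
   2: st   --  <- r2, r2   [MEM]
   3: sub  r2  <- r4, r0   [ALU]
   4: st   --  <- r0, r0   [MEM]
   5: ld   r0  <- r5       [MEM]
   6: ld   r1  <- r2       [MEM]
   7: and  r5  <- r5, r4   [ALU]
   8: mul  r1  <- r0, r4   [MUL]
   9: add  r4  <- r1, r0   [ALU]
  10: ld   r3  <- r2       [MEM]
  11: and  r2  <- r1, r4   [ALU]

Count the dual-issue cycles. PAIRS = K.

PAIRS = 4

[0] i0,i1  and.ALU/blt.BR  -- 2-wide
[1] i2,i3  st.MEM/sub.ALU  -- 2-wide
[2] i4  st.MEM  -- no-port MEM/MEM
[3] i5  ld.MEM  -- no-port MEM/MEM
[4] i6,i7  ld.MEM/and.ALU  -- 2-wide
[5] i8  mul.MUL  -- RAW r1
[6] i9,i10  add.ALU/ld.MEM  -- 2-wide
[7] i11  and.ALU  -- tail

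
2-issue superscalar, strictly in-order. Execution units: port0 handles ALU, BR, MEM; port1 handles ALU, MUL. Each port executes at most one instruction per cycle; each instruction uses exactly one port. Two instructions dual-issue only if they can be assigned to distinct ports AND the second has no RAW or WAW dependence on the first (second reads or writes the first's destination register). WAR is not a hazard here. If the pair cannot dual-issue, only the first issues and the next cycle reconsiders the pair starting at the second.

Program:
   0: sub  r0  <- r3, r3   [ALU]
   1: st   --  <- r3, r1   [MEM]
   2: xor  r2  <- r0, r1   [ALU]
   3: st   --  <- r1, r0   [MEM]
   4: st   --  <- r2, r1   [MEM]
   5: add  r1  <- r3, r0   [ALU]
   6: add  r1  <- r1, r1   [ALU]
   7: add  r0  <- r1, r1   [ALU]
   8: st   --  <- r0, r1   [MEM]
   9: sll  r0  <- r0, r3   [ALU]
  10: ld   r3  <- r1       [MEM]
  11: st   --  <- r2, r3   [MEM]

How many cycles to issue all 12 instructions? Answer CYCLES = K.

  cy0 -> i0,i1 (sub.ALU+st.MEM) dual
  cy1 -> i2,i3 (xor.ALU+st.MEM) dual
  cy2 -> i4,i5 (st.MEM+add.ALU) dual
  cy3 -> i6 (add.ALU) RAW r1
  cy4 -> i7 (add.ALU) RAW r0
  cy5 -> i8,i9 (st.MEM+sll.ALU) dual
  cy6 -> i10 (ld.MEM) no-port MEM/MEM
  cy7 -> i11 (st.MEM) tail

CYCLES = 8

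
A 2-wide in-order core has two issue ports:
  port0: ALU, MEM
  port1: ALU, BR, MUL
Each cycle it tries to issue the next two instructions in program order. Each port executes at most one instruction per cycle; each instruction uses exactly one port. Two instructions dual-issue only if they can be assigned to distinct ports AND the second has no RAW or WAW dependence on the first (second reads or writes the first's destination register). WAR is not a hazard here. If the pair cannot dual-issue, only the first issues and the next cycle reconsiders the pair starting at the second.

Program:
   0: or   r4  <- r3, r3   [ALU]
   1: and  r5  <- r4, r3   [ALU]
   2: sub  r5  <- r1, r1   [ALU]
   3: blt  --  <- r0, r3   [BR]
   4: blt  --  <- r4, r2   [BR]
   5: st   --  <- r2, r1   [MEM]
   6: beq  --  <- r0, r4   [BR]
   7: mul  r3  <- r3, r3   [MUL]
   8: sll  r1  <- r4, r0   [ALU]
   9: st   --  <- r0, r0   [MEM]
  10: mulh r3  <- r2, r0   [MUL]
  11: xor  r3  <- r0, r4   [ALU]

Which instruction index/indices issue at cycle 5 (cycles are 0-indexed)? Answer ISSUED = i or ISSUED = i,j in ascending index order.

ISSUED = 7,8

#0 head=0: or.ALU i0 RAW r4
#1 head=1: and.ALU i1 WAW r5
#2 head=2: sub.ALU blt.BR i2+i3 2-wide
#3 head=4: blt.BR st.MEM i4+i5 2-wide
#4 head=6: beq.BR i6 no-port BR/MUL
#5 head=7: mul.MUL sll.ALU i7+i8 2-wide
#6 head=9: st.MEM mulh.MUL i9+i10 2-wide
#7 head=11: xor.ALU i11 tail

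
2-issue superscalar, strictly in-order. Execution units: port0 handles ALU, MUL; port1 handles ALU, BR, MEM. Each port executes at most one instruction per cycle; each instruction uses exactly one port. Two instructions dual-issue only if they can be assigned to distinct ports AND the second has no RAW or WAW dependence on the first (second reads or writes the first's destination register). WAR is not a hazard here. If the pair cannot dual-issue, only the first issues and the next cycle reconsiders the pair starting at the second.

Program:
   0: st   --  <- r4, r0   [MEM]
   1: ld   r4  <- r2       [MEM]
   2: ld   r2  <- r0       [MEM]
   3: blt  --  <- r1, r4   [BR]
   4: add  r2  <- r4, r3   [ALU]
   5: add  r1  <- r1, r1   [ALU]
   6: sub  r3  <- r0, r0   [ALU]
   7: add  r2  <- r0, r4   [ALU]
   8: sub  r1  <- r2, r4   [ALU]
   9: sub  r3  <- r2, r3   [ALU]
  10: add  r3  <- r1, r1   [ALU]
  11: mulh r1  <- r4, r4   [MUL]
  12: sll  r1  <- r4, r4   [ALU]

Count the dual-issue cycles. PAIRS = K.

0. st @i0  | no-port MEM/MEM
1. ld @i1  | no-port MEM/MEM
2. ld @i2  | no-port MEM/BR
3. blt;add @i3&i4  | 2-wide
4. add;sub @i5&i6  | 2-wide
5. add @i7  | RAW r2
6. sub;sub @i8&i9  | 2-wide
7. add;mulh @i10&i11  | 2-wide
8. sll @i12  | tail

PAIRS = 4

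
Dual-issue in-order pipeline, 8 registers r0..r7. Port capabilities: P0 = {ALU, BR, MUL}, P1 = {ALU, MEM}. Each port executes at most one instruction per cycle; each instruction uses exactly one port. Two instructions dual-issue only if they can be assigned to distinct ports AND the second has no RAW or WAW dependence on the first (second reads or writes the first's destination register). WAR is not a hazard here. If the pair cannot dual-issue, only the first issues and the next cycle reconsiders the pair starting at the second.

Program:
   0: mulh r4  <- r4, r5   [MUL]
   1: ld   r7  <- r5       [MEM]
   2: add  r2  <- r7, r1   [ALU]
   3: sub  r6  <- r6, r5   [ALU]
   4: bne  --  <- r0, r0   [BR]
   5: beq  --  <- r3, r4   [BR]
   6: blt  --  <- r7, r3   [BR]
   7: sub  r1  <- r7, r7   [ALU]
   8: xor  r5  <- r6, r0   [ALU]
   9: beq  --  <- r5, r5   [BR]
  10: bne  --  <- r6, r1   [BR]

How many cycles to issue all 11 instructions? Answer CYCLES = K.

CYCLES = 8

[0] i0&i1  mulh;ld  -- 2-wide
[1] i2&i3  add;sub  -- 2-wide
[2] i4  bne  -- no-port BR/BR
[3] i5  beq  -- no-port BR/BR
[4] i6&i7  blt;sub  -- 2-wide
[5] i8  xor  -- RAW r5
[6] i9  beq  -- no-port BR/BR
[7] i10  bne  -- tail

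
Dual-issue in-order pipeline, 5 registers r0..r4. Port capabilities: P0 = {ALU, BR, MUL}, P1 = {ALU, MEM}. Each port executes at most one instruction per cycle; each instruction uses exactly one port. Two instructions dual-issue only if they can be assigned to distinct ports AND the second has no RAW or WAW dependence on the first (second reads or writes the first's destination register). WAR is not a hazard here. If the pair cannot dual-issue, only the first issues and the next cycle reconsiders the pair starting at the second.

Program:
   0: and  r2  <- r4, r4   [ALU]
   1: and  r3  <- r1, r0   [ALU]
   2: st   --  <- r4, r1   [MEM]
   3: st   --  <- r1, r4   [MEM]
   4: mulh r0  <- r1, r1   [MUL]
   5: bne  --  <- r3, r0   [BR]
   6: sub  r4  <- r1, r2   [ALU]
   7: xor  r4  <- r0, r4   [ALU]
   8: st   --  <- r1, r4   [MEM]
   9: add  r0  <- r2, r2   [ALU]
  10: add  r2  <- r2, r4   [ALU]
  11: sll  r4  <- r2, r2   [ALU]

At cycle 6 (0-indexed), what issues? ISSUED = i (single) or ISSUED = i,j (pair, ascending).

ISSUED = 10

#0 head=0: and/and i0&i1 dual
#1 head=2: st i2 no-port MEM/MEM
#2 head=3: st/mulh i3&i4 dual
#3 head=5: bne/sub i5&i6 dual
#4 head=7: xor i7 RAW r4
#5 head=8: st/add i8&i9 dual
#6 head=10: add i10 RAW r2
#7 head=11: sll i11 tail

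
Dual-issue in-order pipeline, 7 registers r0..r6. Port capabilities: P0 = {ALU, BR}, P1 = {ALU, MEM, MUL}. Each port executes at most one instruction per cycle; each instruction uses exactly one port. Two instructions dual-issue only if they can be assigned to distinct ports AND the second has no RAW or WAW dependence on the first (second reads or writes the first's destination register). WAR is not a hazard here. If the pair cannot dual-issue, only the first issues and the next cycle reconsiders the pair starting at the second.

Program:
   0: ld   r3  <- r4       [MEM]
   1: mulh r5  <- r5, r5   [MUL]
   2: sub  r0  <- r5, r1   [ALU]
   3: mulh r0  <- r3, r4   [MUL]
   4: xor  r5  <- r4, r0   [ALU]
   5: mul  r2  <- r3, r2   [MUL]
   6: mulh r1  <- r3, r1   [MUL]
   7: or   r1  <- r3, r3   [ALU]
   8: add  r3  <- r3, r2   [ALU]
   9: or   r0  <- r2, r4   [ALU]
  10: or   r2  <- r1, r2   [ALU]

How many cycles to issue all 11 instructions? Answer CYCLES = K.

#0 head=0: ld.MEM i0 no-port MEM/MUL
#1 head=1: mulh.MUL i1 RAW r5
#2 head=2: sub.ALU i2 WAW r0
#3 head=3: mulh.MUL i3 RAW r0
#4 head=4: xor.ALU;mul.MUL i4&i5 dual
#5 head=6: mulh.MUL i6 WAW r1
#6 head=7: or.ALU;add.ALU i7&i8 dual
#7 head=9: or.ALU;or.ALU i9&i10 dual

CYCLES = 8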